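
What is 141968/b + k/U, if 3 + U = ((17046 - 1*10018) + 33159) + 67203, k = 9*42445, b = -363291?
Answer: 123533460839/39012730617 ≈ 3.1665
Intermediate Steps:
k = 382005
U = 107387 (U = -3 + (((17046 - 1*10018) + 33159) + 67203) = -3 + (((17046 - 10018) + 33159) + 67203) = -3 + ((7028 + 33159) + 67203) = -3 + (40187 + 67203) = -3 + 107390 = 107387)
141968/b + k/U = 141968/(-363291) + 382005/107387 = 141968*(-1/363291) + 382005*(1/107387) = -141968/363291 + 382005/107387 = 123533460839/39012730617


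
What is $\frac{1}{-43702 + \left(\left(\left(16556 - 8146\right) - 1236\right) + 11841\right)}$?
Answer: $- \frac{1}{24687} \approx -4.0507 \cdot 10^{-5}$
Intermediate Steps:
$\frac{1}{-43702 + \left(\left(\left(16556 - 8146\right) - 1236\right) + 11841\right)} = \frac{1}{-43702 + \left(\left(8410 - 1236\right) + 11841\right)} = \frac{1}{-43702 + \left(7174 + 11841\right)} = \frac{1}{-43702 + 19015} = \frac{1}{-24687} = - \frac{1}{24687}$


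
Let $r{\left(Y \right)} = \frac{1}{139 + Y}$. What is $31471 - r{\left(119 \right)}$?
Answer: $\frac{8119517}{258} \approx 31471.0$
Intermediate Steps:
$31471 - r{\left(119 \right)} = 31471 - \frac{1}{139 + 119} = 31471 - \frac{1}{258} = \frac{8119517}{258}$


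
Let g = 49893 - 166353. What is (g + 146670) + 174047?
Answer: 204257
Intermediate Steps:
g = -116460
(g + 146670) + 174047 = (-116460 + 146670) + 174047 = 30210 + 174047 = 204257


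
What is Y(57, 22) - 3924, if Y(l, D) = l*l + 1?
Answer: -674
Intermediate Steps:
Y(l, D) = 1 + l**2 (Y(l, D) = l**2 + 1 = 1 + l**2)
Y(57, 22) - 3924 = (1 + 57**2) - 3924 = (1 + 3249) - 3924 = 3250 - 3924 = -674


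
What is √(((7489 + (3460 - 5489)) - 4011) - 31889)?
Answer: 2*I*√7610 ≈ 174.47*I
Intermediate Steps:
√(((7489 + (3460 - 5489)) - 4011) - 31889) = √(((7489 - 2029) - 4011) - 31889) = √((5460 - 4011) - 31889) = √(1449 - 31889) = √(-30440) = 2*I*√7610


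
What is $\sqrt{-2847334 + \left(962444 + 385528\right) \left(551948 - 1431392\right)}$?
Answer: $i \sqrt{1185468734902} \approx 1.0888 \cdot 10^{6} i$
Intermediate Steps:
$\sqrt{-2847334 + \left(962444 + 385528\right) \left(551948 - 1431392\right)} = \sqrt{-2847334 + 1347972 \left(-879444\right)} = \sqrt{-2847334 - 1185465887568} = \sqrt{-1185468734902} = i \sqrt{1185468734902}$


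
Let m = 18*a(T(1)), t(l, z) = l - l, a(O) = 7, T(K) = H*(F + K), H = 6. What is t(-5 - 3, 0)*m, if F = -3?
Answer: 0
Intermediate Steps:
T(K) = -18 + 6*K (T(K) = 6*(-3 + K) = -18 + 6*K)
t(l, z) = 0
m = 126 (m = 18*7 = 126)
t(-5 - 3, 0)*m = 0*126 = 0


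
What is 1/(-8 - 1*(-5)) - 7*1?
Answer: -22/3 ≈ -7.3333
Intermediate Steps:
1/(-8 - 1*(-5)) - 7*1 = 1/(-8 + 5) - 7 = 1/(-3) - 7 = -⅓ - 7 = -22/3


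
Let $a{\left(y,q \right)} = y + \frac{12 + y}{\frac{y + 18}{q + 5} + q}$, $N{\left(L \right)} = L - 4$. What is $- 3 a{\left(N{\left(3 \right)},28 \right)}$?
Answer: $\frac{1734}{941} \approx 1.8427$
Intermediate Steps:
$N{\left(L \right)} = -4 + L$
$a{\left(y,q \right)} = y + \frac{12 + y}{q + \frac{18 + y}{5 + q}}$ ($a{\left(y,q \right)} = y + \frac{12 + y}{\frac{18 + y}{5 + q} + q} = y + \frac{12 + y}{q + \frac{18 + y}{5 + q}}$)
$- 3 a{\left(N{\left(3 \right)},28 \right)} = - 3 \frac{60 + \left(-4 + 3\right)^{2} + 12 \cdot 28 + 23 \left(-4 + 3\right) + \left(-4 + 3\right) 28^{2} + 6 \cdot 28 \left(-4 + 3\right)}{18 + \left(-4 + 3\right) + 28^{2} + 5 \cdot 28} = - 3 \frac{60 + \left(-1\right)^{2} + 336 + 23 \left(-1\right) - 784 + 6 \cdot 28 \left(-1\right)}{18 - 1 + 784 + 140} = - 3 \frac{60 + 1 + 336 - 23 - 784 - 168}{941} = - 3 \cdot \frac{1}{941} \left(-578\right) = \left(-3\right) \left(- \frac{578}{941}\right) = \frac{1734}{941}$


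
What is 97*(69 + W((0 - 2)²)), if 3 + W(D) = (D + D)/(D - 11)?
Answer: 44038/7 ≈ 6291.1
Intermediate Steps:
W(D) = -3 + 2*D/(-11 + D) (W(D) = -3 + (D + D)/(D - 11) = -3 + (2*D)/(-11 + D) = -3 + 2*D/(-11 + D))
97*(69 + W((0 - 2)²)) = 97*(69 + (33 - (0 - 2)²)/(-11 + (0 - 2)²)) = 97*(69 + (33 - 1*(-2)²)/(-11 + (-2)²)) = 97*(69 + (33 - 1*4)/(-11 + 4)) = 97*(69 + (33 - 4)/(-7)) = 97*(69 - ⅐*29) = 97*(69 - 29/7) = 97*(454/7) = 44038/7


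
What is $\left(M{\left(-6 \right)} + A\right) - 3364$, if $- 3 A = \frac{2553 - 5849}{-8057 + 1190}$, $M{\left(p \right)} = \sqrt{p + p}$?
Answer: $- \frac{69305060}{20601} + 2 i \sqrt{3} \approx -3364.2 + 3.4641 i$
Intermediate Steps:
$M{\left(p \right)} = \sqrt{2} \sqrt{p}$ ($M{\left(p \right)} = \sqrt{2 p} = \sqrt{2} \sqrt{p}$)
$A = - \frac{3296}{20601}$ ($A = - \frac{\left(2553 - 5849\right) \frac{1}{-8057 + 1190}}{3} = - \frac{\left(-3296\right) \frac{1}{-6867}}{3} = - \frac{\left(-3296\right) \left(- \frac{1}{6867}\right)}{3} = \left(- \frac{1}{3}\right) \frac{3296}{6867} = - \frac{3296}{20601} \approx -0.15999$)
$\left(M{\left(-6 \right)} + A\right) - 3364 = \left(\sqrt{2} \sqrt{-6} - \frac{3296}{20601}\right) - 3364 = \left(\sqrt{2} i \sqrt{6} - \frac{3296}{20601}\right) - 3364 = \left(2 i \sqrt{3} - \frac{3296}{20601}\right) - 3364 = \left(- \frac{3296}{20601} + 2 i \sqrt{3}\right) - 3364 = - \frac{69305060}{20601} + 2 i \sqrt{3}$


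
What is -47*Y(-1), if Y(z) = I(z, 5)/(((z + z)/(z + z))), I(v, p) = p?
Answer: -235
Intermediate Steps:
Y(z) = 5 (Y(z) = 5/(((z + z)/(z + z))) = 5/(((2*z)/((2*z)))) = 5/(((2*z)*(1/(2*z)))) = 5/1 = 5*1 = 5)
-47*Y(-1) = -47*5 = -235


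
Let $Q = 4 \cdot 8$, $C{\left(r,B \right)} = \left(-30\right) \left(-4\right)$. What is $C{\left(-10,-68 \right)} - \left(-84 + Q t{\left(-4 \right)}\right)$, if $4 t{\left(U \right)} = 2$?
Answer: $188$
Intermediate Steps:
$C{\left(r,B \right)} = 120$
$t{\left(U \right)} = \frac{1}{2}$ ($t{\left(U \right)} = \frac{1}{4} \cdot 2 = \frac{1}{2}$)
$Q = 32$
$C{\left(-10,-68 \right)} - \left(-84 + Q t{\left(-4 \right)}\right) = 120 - \left(-84 + 32 \cdot \frac{1}{2}\right) = 120 - \left(-84 + 16\right) = 120 - -68 = 120 + 68 = 188$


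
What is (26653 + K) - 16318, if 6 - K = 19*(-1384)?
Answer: 36637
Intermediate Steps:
K = 26302 (K = 6 - 19*(-1384) = 6 - 1*(-26296) = 6 + 26296 = 26302)
(26653 + K) - 16318 = (26653 + 26302) - 16318 = 52955 - 16318 = 36637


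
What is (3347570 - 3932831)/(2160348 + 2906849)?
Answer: -585261/5067197 ≈ -0.11550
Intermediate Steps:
(3347570 - 3932831)/(2160348 + 2906849) = -585261/5067197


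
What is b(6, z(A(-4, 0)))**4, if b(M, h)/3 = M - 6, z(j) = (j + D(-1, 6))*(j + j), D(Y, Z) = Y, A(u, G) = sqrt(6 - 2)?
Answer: 0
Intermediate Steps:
A(u, G) = 2 (A(u, G) = sqrt(4) = 2)
z(j) = 2*j*(-1 + j) (z(j) = (j - 1)*(j + j) = (-1 + j)*(2*j) = 2*j*(-1 + j))
b(M, h) = -18 + 3*M (b(M, h) = 3*(M - 6) = 3*(-6 + M) = -18 + 3*M)
b(6, z(A(-4, 0)))**4 = (-18 + 3*6)**4 = (-18 + 18)**4 = 0**4 = 0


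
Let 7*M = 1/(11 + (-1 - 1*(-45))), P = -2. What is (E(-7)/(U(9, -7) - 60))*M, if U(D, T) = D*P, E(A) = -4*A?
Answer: -2/2145 ≈ -0.00093240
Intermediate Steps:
M = 1/385 (M = 1/(7*(11 + (-1 - 1*(-45)))) = 1/(7*(11 + (-1 + 45))) = 1/(7*(11 + 44)) = (⅐)/55 = (⅐)*(1/55) = 1/385 ≈ 0.0025974)
U(D, T) = -2*D (U(D, T) = D*(-2) = -2*D)
(E(-7)/(U(9, -7) - 60))*M = ((-4*(-7))/(-2*9 - 60))*(1/385) = (28/(-18 - 60))*(1/385) = (28/(-78))*(1/385) = (28*(-1/78))*(1/385) = -14/39*1/385 = -2/2145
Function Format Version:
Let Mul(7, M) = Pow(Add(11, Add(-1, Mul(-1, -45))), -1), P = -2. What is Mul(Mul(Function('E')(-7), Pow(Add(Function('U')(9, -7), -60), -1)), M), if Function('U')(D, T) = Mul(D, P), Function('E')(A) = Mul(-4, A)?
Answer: Rational(-2, 2145) ≈ -0.00093240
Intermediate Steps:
M = Rational(1, 385) (M = Mul(Rational(1, 7), Pow(Add(11, Add(-1, Mul(-1, -45))), -1)) = Mul(Rational(1, 7), Pow(Add(11, Add(-1, 45)), -1)) = Mul(Rational(1, 7), Pow(Add(11, 44), -1)) = Mul(Rational(1, 7), Pow(55, -1)) = Mul(Rational(1, 7), Rational(1, 55)) = Rational(1, 385) ≈ 0.0025974)
Function('U')(D, T) = Mul(-2, D) (Function('U')(D, T) = Mul(D, -2) = Mul(-2, D))
Mul(Mul(Function('E')(-7), Pow(Add(Function('U')(9, -7), -60), -1)), M) = Mul(Mul(Mul(-4, -7), Pow(Add(Mul(-2, 9), -60), -1)), Rational(1, 385)) = Mul(Mul(28, Pow(Add(-18, -60), -1)), Rational(1, 385)) = Mul(Mul(28, Pow(-78, -1)), Rational(1, 385)) = Mul(Mul(28, Rational(-1, 78)), Rational(1, 385)) = Mul(Rational(-14, 39), Rational(1, 385)) = Rational(-2, 2145)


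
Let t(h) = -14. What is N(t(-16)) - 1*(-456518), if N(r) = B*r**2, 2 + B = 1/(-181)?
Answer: 82558610/181 ≈ 4.5613e+5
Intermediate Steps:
B = -363/181 (B = -2 + 1/(-181) = -2 - 1/181 = -363/181 ≈ -2.0055)
N(r) = -363*r**2/181
N(t(-16)) - 1*(-456518) = -363/181*(-14)**2 - 1*(-456518) = -363/181*196 + 456518 = -71148/181 + 456518 = 82558610/181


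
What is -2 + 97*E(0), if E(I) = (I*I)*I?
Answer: -2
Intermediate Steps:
E(I) = I³ (E(I) = I²*I = I³)
-2 + 97*E(0) = -2 + 97*0³ = -2 + 97*0 = -2 + 0 = -2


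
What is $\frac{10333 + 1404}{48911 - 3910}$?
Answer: $\frac{1067}{4091} \approx 0.26082$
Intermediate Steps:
$\frac{10333 + 1404}{48911 - 3910} = \frac{11737}{48911 - 3910} = \frac{11737}{45001} = 11737 \cdot \frac{1}{45001} = \frac{1067}{4091}$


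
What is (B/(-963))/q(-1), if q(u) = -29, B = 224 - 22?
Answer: 202/27927 ≈ 0.0072331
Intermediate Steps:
B = 202
(B/(-963))/q(-1) = (202/(-963))/(-29) = (202*(-1/963))*(-1/29) = -202/963*(-1/29) = 202/27927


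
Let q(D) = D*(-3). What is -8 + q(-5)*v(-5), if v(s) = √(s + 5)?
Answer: -8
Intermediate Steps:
q(D) = -3*D
v(s) = √(5 + s)
-8 + q(-5)*v(-5) = -8 + (-3*(-5))*√(5 - 5) = -8 + 15*√0 = -8 + 15*0 = -8 + 0 = -8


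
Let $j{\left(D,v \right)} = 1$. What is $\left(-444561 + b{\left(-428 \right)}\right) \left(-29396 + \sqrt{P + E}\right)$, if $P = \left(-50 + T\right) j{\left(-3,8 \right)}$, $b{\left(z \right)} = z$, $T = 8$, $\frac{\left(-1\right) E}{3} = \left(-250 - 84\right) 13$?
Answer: $13080896644 - 889978 \sqrt{3246} \approx 1.303 \cdot 10^{10}$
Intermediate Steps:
$E = 13026$ ($E = - 3 \left(-250 - 84\right) 13 = - 3 \left(\left(-334\right) 13\right) = \left(-3\right) \left(-4342\right) = 13026$)
$P = -42$ ($P = \left(-50 + 8\right) 1 = \left(-42\right) 1 = -42$)
$\left(-444561 + b{\left(-428 \right)}\right) \left(-29396 + \sqrt{P + E}\right) = \left(-444561 - 428\right) \left(-29396 + \sqrt{-42 + 13026}\right) = - 444989 \left(-29396 + \sqrt{12984}\right) = - 444989 \left(-29396 + 2 \sqrt{3246}\right) = 13080896644 - 889978 \sqrt{3246}$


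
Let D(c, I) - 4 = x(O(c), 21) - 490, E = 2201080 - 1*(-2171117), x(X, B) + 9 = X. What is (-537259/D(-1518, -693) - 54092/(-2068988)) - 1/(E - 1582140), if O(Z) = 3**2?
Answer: 258454305738020855/233790075318798 ≈ 1105.5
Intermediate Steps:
O(Z) = 9
x(X, B) = -9 + X
E = 4372197 (E = 2201080 + 2171117 = 4372197)
D(c, I) = -486 (D(c, I) = 4 + ((-9 + 9) - 490) = 4 + (0 - 490) = 4 - 490 = -486)
(-537259/D(-1518, -693) - 54092/(-2068988)) - 1/(E - 1582140) = (-537259/(-486) - 54092/(-2068988)) - 1/(4372197 - 1582140) = (-537259*(-1/486) - 54092*(-1/2068988)) - 1/2790057 = (537259/486 + 13523/517247) - 1*1/2790057 = 277902178151/251382042 - 1/2790057 = 258454305738020855/233790075318798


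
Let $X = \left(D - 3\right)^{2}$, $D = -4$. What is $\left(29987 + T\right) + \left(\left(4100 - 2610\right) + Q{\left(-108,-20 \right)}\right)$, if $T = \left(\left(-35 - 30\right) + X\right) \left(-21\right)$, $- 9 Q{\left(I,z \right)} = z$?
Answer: $\frac{286337}{9} \approx 31815.0$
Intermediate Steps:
$Q{\left(I,z \right)} = - \frac{z}{9}$
$X = 49$ ($X = \left(-4 - 3\right)^{2} = \left(-7\right)^{2} = 49$)
$T = 336$ ($T = \left(\left(-35 - 30\right) + 49\right) \left(-21\right) = \left(-65 + 49\right) \left(-21\right) = \left(-16\right) \left(-21\right) = 336$)
$\left(29987 + T\right) + \left(\left(4100 - 2610\right) + Q{\left(-108,-20 \right)}\right) = \left(29987 + 336\right) + \left(\left(4100 - 2610\right) - - \frac{20}{9}\right) = 30323 + \left(1490 + \frac{20}{9}\right) = 30323 + \frac{13430}{9} = \frac{286337}{9}$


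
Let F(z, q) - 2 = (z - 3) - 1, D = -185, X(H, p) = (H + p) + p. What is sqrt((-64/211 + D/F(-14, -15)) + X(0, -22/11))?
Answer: 3*sqrt(574553)/844 ≈ 2.6943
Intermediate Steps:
X(H, p) = H + 2*p
F(z, q) = -2 + z (F(z, q) = 2 + ((z - 3) - 1) = 2 + ((-3 + z) - 1) = 2 + (-4 + z) = -2 + z)
sqrt((-64/211 + D/F(-14, -15)) + X(0, -22/11)) = sqrt((-64/211 - 185/(-2 - 14)) + (0 + 2*(-22/11))) = sqrt((-64*1/211 - 185/(-16)) + (0 + 2*(-22*1/11))) = sqrt((-64/211 - 185*(-1/16)) + (0 + 2*(-2))) = sqrt((-64/211 + 185/16) + (0 - 4)) = sqrt(38011/3376 - 4) = sqrt(24507/3376) = 3*sqrt(574553)/844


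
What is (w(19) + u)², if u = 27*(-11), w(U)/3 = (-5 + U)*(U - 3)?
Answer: 140625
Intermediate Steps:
w(U) = 3*(-5 + U)*(-3 + U) (w(U) = 3*((-5 + U)*(U - 3)) = 3*((-5 + U)*(-3 + U)) = 3*(-5 + U)*(-3 + U))
u = -297
(w(19) + u)² = ((45 - 24*19 + 3*19²) - 297)² = ((45 - 456 + 3*361) - 297)² = ((45 - 456 + 1083) - 297)² = (672 - 297)² = 375² = 140625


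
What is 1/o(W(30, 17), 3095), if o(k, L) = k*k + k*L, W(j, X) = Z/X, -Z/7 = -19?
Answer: 289/7015484 ≈ 4.1195e-5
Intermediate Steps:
Z = 133 (Z = -7*(-19) = 133)
W(j, X) = 133/X
o(k, L) = k² + L*k
1/o(W(30, 17), 3095) = 1/((133/17)*(3095 + 133/17)) = 1/((133*(1/17))*(3095 + 133*(1/17))) = 1/(133*(3095 + 133/17)/17) = 1/((133/17)*(52748/17)) = 1/(7015484/289) = 289/7015484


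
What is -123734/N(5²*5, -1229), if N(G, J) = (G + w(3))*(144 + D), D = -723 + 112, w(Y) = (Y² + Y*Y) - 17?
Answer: 61867/29421 ≈ 2.1028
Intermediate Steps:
w(Y) = -17 + 2*Y² (w(Y) = (Y² + Y²) - 17 = 2*Y² - 17 = -17 + 2*Y²)
D = -611
N(G, J) = -467 - 467*G (N(G, J) = (G + (-17 + 2*3²))*(144 - 611) = (G + (-17 + 2*9))*(-467) = (G + (-17 + 18))*(-467) = (G + 1)*(-467) = (1 + G)*(-467) = -467 - 467*G)
-123734/N(5²*5, -1229) = -123734/(-467 - 467*5²*5) = -123734/(-467 - 11675*5) = -123734/(-467 - 467*125) = -123734/(-467 - 58375) = -123734/(-58842) = -123734*(-1/58842) = 61867/29421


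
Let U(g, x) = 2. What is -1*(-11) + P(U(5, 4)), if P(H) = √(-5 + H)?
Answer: 11 + I*√3 ≈ 11.0 + 1.732*I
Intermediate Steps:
-1*(-11) + P(U(5, 4)) = -1*(-11) + √(-5 + 2) = 11 + √(-3) = 11 + I*√3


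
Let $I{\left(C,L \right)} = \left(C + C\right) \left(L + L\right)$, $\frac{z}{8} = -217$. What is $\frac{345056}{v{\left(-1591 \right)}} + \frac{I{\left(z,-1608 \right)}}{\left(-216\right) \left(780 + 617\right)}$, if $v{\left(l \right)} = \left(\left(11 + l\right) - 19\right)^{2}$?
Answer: $- \frac{3211946240}{87118317} \approx -36.869$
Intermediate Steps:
$z = -1736$ ($z = 8 \left(-217\right) = -1736$)
$I{\left(C,L \right)} = 4 C L$ ($I{\left(C,L \right)} = 2 C 2 L = 4 C L$)
$v{\left(l \right)} = \left(-8 + l\right)^{2}$
$\frac{345056}{v{\left(-1591 \right)}} + \frac{I{\left(z,-1608 \right)}}{\left(-216\right) \left(780 + 617\right)} = \frac{345056}{\left(-8 - 1591\right)^{2}} + \frac{4 \left(-1736\right) \left(-1608\right)}{\left(-216\right) \left(780 + 617\right)} = \frac{345056}{\left(-1599\right)^{2}} + \frac{11165952}{\left(-216\right) 1397} = \frac{345056}{2556801} + \frac{11165952}{-301752} = 345056 \cdot \frac{1}{2556801} + 11165952 \left(- \frac{1}{301752}\right) = \frac{8416}{62361} - \frac{465248}{12573} = - \frac{3211946240}{87118317}$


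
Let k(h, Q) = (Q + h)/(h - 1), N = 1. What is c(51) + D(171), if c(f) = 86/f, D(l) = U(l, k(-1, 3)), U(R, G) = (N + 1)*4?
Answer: 494/51 ≈ 9.6863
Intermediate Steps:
k(h, Q) = (Q + h)/(-1 + h)
U(R, G) = 8 (U(R, G) = (1 + 1)*4 = 2*4 = 8)
D(l) = 8
c(51) + D(171) = 86/51 + 8 = 494/51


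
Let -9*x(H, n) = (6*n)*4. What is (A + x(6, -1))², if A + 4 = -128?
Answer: 150544/9 ≈ 16727.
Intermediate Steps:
A = -132 (A = -4 - 128 = -132)
x(H, n) = -8*n/3 (x(H, n) = -6*n*4/9 = -8*n/3)
(A + x(6, -1))² = (-132 - 8/3*(-1))² = (-132 + 8/3)² = (-388/3)² = 150544/9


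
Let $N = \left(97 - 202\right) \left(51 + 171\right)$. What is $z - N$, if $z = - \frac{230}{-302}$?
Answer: $\frac{3519925}{151} \approx 23311.0$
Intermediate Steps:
$z = \frac{115}{151}$ ($z = \left(-230\right) \left(- \frac{1}{302}\right) = \frac{115}{151} \approx 0.76159$)
$N = -23310$ ($N = \left(-105\right) 222 = -23310$)
$z - N = \frac{115}{151} - -23310 = \frac{115}{151} + 23310 = \frac{3519925}{151}$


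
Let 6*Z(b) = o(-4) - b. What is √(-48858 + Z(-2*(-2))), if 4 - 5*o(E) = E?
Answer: 2*I*√305365/5 ≈ 221.04*I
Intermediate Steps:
o(E) = ⅘ - E/5
Z(b) = 4/15 - b/6 (Z(b) = ((⅘ - ⅕*(-4)) - b)/6 = ((⅘ + ⅘) - b)/6 = (8/5 - b)/6 = 4/15 - b/6)
√(-48858 + Z(-2*(-2))) = √(-48858 + (4/15 - (-1)*(-2)/3)) = √(-48858 + (4/15 - ⅙*4)) = √(-48858 + (4/15 - ⅔)) = √(-48858 - ⅖) = √(-244292/5) = 2*I*√305365/5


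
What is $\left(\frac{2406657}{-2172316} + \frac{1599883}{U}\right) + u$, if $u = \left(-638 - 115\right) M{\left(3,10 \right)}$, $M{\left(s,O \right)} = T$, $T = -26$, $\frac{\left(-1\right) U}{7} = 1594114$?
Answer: $\frac{237274457059269895}{12120217718084} \approx 19577.0$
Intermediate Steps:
$U = -11158798$ ($U = \left(-7\right) 1594114 = -11158798$)
$M{\left(s,O \right)} = -26$
$u = 19578$ ($u = \left(-638 - 115\right) \left(-26\right) = \left(-753\right) \left(-26\right) = 19578$)
$\left(\frac{2406657}{-2172316} + \frac{1599883}{U}\right) + u = \left(\frac{2406657}{-2172316} + \frac{1599883}{-11158798}\right) + 19578 = \left(2406657 \left(- \frac{1}{2172316}\right) + 1599883 \left(- \frac{1}{11158798}\right)\right) + 19578 = \left(- \frac{2406657}{2172316} - \frac{1599883}{11158798}\right) + 19578 = - \frac{15165425378657}{12120217718084} + 19578 = \frac{237274457059269895}{12120217718084}$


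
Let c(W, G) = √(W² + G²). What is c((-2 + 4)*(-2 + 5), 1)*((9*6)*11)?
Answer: 594*√37 ≈ 3613.2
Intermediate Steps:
c(W, G) = √(G² + W²)
c((-2 + 4)*(-2 + 5), 1)*((9*6)*11) = √(1² + ((-2 + 4)*(-2 + 5))²)*((9*6)*11) = √(1 + (2*3)²)*(54*11) = √(1 + 6²)*594 = √(1 + 36)*594 = √37*594 = 594*√37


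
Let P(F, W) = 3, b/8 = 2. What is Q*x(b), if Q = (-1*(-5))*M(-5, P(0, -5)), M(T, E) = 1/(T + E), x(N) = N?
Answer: -40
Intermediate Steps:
b = 16 (b = 8*2 = 16)
M(T, E) = 1/(E + T)
Q = -5/2 (Q = (-1*(-5))/(3 - 5) = 5/(-2) = 5*(-1/2) = -5/2 ≈ -2.5000)
Q*x(b) = -5/2*16 = -40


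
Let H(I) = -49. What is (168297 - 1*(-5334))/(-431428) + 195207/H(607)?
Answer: -84226273515/21139972 ≈ -3984.2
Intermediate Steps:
(168297 - 1*(-5334))/(-431428) + 195207/H(607) = (168297 - 1*(-5334))/(-431428) + 195207/(-49) = (168297 + 5334)*(-1/431428) + 195207*(-1/49) = 173631*(-1/431428) - 195207/49 = -173631/431428 - 195207/49 = -84226273515/21139972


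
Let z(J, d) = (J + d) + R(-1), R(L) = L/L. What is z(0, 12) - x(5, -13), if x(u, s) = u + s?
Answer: 21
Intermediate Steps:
R(L) = 1
z(J, d) = 1 + J + d (z(J, d) = (J + d) + 1 = 1 + J + d)
x(u, s) = s + u
z(0, 12) - x(5, -13) = (1 + 0 + 12) - (-13 + 5) = 13 - 1*(-8) = 13 + 8 = 21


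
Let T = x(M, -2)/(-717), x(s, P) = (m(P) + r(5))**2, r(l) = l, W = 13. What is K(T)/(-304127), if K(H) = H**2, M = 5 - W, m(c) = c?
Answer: -9/17372038367 ≈ -5.1807e-10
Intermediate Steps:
M = -8 (M = 5 - 1*13 = 5 - 13 = -8)
x(s, P) = (5 + P)**2 (x(s, P) = (P + 5)**2 = (5 + P)**2)
T = -3/239 (T = (5 - 2)**2/(-717) = 3**2*(-1/717) = 9*(-1/717) = -3/239 ≈ -0.012552)
K(T)/(-304127) = (-3/239)**2/(-304127) = (9/57121)*(-1/304127) = -9/17372038367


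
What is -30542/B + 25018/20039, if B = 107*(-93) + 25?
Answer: 430179903/99453557 ≈ 4.3254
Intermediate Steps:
B = -9926 (B = -9951 + 25 = -9926)
-30542/B + 25018/20039 = -30542/(-9926) + 25018/20039 = -30542*(-1/9926) + 25018*(1/20039) = 15271/4963 + 25018/20039 = 430179903/99453557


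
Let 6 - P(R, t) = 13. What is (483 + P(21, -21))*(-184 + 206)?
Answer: 10472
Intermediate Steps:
P(R, t) = -7 (P(R, t) = 6 - 1*13 = 6 - 13 = -7)
(483 + P(21, -21))*(-184 + 206) = (483 - 7)*(-184 + 206) = 476*22 = 10472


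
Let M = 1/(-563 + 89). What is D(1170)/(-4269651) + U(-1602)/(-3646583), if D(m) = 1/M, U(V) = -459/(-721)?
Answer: 414758185591/3741902699525431 ≈ 0.00011084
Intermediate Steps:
U(V) = 459/721 (U(V) = -459*(-1/721) = 459/721)
M = -1/474 (M = 1/(-474) = -1/474 ≈ -0.0021097)
D(m) = -474 (D(m) = 1/(-1/474) = -474)
D(1170)/(-4269651) + U(-1602)/(-3646583) = -474/(-4269651) + (459/721)/(-3646583) = -474*(-1/4269651) + (459/721)*(-1/3646583) = 158/1423217 - 459/2629186343 = 414758185591/3741902699525431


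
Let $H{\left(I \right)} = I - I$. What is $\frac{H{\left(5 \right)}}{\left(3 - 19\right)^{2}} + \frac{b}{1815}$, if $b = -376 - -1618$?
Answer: $\frac{414}{605} \approx 0.6843$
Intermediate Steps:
$b = 1242$ ($b = -376 + 1618 = 1242$)
$H{\left(I \right)} = 0$
$\frac{H{\left(5 \right)}}{\left(3 - 19\right)^{2}} + \frac{b}{1815} = \frac{0}{\left(3 - 19\right)^{2}} + \frac{1242}{1815} = \frac{0}{\left(-16\right)^{2}} + 1242 \cdot \frac{1}{1815} = \frac{0}{256} + \frac{414}{605} = 0 \cdot \frac{1}{256} + \frac{414}{605} = 0 + \frac{414}{605} = \frac{414}{605}$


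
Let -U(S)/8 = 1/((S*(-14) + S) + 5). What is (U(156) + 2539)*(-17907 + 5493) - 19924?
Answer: -63803637922/2023 ≈ -3.1539e+7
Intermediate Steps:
U(S) = -8/(5 - 13*S) (U(S) = -8/((S*(-14) + S) + 5) = -8/((-14*S + S) + 5) = -8/(-13*S + 5) = -8/(5 - 13*S))
(U(156) + 2539)*(-17907 + 5493) - 19924 = (8/(-5 + 13*156) + 2539)*(-17907 + 5493) - 19924 = (8/(-5 + 2028) + 2539)*(-12414) - 19924 = (8/2023 + 2539)*(-12414) - 19924 = (5136405/2023)*(-12414) - 19924 = -63763331670/2023 - 19924 = -63803637922/2023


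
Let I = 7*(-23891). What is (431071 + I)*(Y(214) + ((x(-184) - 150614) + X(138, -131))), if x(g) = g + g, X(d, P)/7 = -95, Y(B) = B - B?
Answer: -40009634598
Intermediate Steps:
Y(B) = 0
X(d, P) = -665 (X(d, P) = 7*(-95) = -665)
x(g) = 2*g
I = -167237
(431071 + I)*(Y(214) + ((x(-184) - 150614) + X(138, -131))) = (431071 - 167237)*(0 + ((2*(-184) - 150614) - 665)) = 263834*(0 + ((-368 - 150614) - 665)) = 263834*(0 + (-150982 - 665)) = 263834*(0 - 151647) = 263834*(-151647) = -40009634598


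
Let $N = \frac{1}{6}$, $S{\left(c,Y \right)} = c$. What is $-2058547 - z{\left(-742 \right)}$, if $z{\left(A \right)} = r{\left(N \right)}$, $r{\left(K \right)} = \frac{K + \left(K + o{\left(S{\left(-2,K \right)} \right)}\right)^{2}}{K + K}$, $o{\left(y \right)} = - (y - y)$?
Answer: $- \frac{24702571}{12} \approx -2.0585 \cdot 10^{6}$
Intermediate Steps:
$o{\left(y \right)} = 0$ ($o{\left(y \right)} = \left(-1\right) 0 = 0$)
$N = \frac{1}{6} \approx 0.16667$
$r{\left(K \right)} = \frac{K + K^{2}}{2 K}$ ($r{\left(K \right)} = \frac{K + \left(K + 0\right)^{2}}{K + K} = \frac{K + K^{2}}{2 K}$)
$z{\left(A \right)} = \frac{7}{12}$ ($z{\left(A \right)} = \frac{1}{2} + \frac{1}{2} \cdot \frac{1}{6} = \frac{1}{2} + \frac{1}{12} = \frac{7}{12}$)
$-2058547 - z{\left(-742 \right)} = -2058547 - \frac{7}{12} = - \frac{24702571}{12}$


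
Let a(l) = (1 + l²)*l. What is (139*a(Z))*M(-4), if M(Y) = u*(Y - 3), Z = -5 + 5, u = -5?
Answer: 0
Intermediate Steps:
Z = 0
M(Y) = 15 - 5*Y (M(Y) = -5*(Y - 3) = -5*(-3 + Y) = 15 - 5*Y)
a(l) = l*(1 + l²)
(139*a(Z))*M(-4) = (139*(0 + 0³))*(15 - 5*(-4)) = (139*(0 + 0))*(15 + 20) = (139*0)*35 = 0*35 = 0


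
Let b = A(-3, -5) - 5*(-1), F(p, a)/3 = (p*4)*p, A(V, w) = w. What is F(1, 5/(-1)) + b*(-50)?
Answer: 12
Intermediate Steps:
F(p, a) = 12*p**2 (F(p, a) = 3*((p*4)*p) = 3*((4*p)*p) = 3*(4*p**2) = 12*p**2)
b = 0 (b = -5 - 5*(-1) = -5 + 5 = 0)
F(1, 5/(-1)) + b*(-50) = 12*1**2 + 0*(-50) = 12*1 + 0 = 12 + 0 = 12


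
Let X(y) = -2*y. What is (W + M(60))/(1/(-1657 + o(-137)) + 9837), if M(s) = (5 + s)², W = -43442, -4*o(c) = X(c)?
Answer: -135337867/33947485 ≈ -3.9867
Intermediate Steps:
o(c) = c/2 (o(c) = -(-1)*c/2 = c/2)
(W + M(60))/(1/(-1657 + o(-137)) + 9837) = (-43442 + (5 + 60)²)/(1/(-1657 + (½)*(-137)) + 9837) = (-43442 + 65²)/(1/(-1657 - 137/2) + 9837) = (-43442 + 4225)/(1/(-3451/2) + 9837) = -39217/(-2/3451 + 9837) = -39217/33947485/3451 = -39217*3451/33947485 = -135337867/33947485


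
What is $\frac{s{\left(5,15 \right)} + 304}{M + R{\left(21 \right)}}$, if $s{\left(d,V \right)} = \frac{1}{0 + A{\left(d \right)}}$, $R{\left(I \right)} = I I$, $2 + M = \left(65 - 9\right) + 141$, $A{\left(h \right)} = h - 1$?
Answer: $\frac{1217}{2544} \approx 0.47838$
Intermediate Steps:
$A{\left(h \right)} = -1 + h$ ($A{\left(h \right)} = h - 1 = -1 + h$)
$M = 195$ ($M = -2 + \left(\left(65 - 9\right) + 141\right) = -2 + \left(56 + 141\right) = -2 + 197 = 195$)
$R{\left(I \right)} = I^{2}$
$s{\left(d,V \right)} = \frac{1}{-1 + d}$ ($s{\left(d,V \right)} = \frac{1}{0 + \left(-1 + d\right)} = \frac{1}{-1 + d}$)
$\frac{s{\left(5,15 \right)} + 304}{M + R{\left(21 \right)}} = \frac{\frac{1}{-1 + 5} + 304}{195 + 21^{2}} = \frac{\frac{1}{4} + 304}{195 + 441} = \frac{\frac{1}{4} + 304}{636} = \frac{1217}{4} \cdot \frac{1}{636} = \frac{1217}{2544}$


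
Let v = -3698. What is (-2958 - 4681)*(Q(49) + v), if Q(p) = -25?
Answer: 28439997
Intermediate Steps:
(-2958 - 4681)*(Q(49) + v) = (-2958 - 4681)*(-25 - 3698) = -7639*(-3723) = 28439997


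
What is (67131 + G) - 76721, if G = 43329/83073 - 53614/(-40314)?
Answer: -5351792760142/558167487 ≈ -9588.2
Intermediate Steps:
G = 1033440188/558167487 (G = 43329*(1/83073) - 53614*(-1/40314) = 14443/27691 + 26807/20157 = 1033440188/558167487 ≈ 1.8515)
(67131 + G) - 76721 = (67131 + 1033440188/558167487) - 76721 = 37471375009985/558167487 - 76721 = -5351792760142/558167487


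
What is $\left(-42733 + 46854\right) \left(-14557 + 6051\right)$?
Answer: $-35053226$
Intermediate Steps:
$\left(-42733 + 46854\right) \left(-14557 + 6051\right) = 4121 \left(-8506\right) = -35053226$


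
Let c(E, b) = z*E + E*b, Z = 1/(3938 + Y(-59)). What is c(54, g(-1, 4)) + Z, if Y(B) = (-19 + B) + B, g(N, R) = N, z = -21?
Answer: -4515587/3801 ≈ -1188.0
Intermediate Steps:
Y(B) = -19 + 2*B
Z = 1/3801 (Z = 1/(3938 + (-19 + 2*(-59))) = 1/(3938 + (-19 - 118)) = 1/(3938 - 137) = 1/3801 ≈ 0.00026309)
c(E, b) = -21*E + E*b
c(54, g(-1, 4)) + Z = 54*(-21 - 1) + 1/3801 = 54*(-22) + 1/3801 = -1188 + 1/3801 = -4515587/3801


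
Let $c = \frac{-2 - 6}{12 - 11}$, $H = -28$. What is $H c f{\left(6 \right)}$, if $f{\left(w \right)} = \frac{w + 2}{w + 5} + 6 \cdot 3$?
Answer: $\frac{46144}{11} \approx 4194.9$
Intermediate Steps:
$c = -8$ ($c = - \frac{8}{1} = \left(-8\right) 1 = -8$)
$f{\left(w \right)} = 18 + \frac{2 + w}{5 + w}$ ($f{\left(w \right)} = \frac{2 + w}{5 + w} + 18 = 18 + \frac{2 + w}{5 + w}$)
$H c f{\left(6 \right)} = \left(-28\right) \left(-8\right) \frac{92 + 19 \cdot 6}{5 + 6} = 224 \frac{92 + 114}{11} = 224 \cdot \frac{1}{11} \cdot 206 = 224 \cdot \frac{206}{11} = \frac{46144}{11}$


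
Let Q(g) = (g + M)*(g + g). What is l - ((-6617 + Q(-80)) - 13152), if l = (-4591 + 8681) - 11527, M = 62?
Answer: 9452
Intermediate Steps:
Q(g) = 2*g*(62 + g) (Q(g) = (g + 62)*(g + g) = (62 + g)*(2*g) = 2*g*(62 + g))
l = -7437 (l = 4090 - 11527 = -7437)
l - ((-6617 + Q(-80)) - 13152) = -7437 - ((-6617 + 2*(-80)*(62 - 80)) - 13152) = -7437 - ((-6617 + 2*(-80)*(-18)) - 13152) = -7437 - ((-6617 + 2880) - 13152) = -7437 - (-3737 - 13152) = -7437 - 1*(-16889) = -7437 + 16889 = 9452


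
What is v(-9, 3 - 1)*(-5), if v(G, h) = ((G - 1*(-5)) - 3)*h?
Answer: 70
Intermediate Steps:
v(G, h) = h*(2 + G) (v(G, h) = ((G + 5) - 3)*h = ((5 + G) - 3)*h = (2 + G)*h = h*(2 + G))
v(-9, 3 - 1)*(-5) = ((3 - 1)*(2 - 9))*(-5) = (2*(-7))*(-5) = -14*(-5) = 70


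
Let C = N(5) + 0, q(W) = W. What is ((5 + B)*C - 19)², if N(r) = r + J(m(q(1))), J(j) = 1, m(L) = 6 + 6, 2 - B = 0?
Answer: 529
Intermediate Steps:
B = 2 (B = 2 - 1*0 = 2 + 0 = 2)
m(L) = 12
N(r) = 1 + r (N(r) = r + 1 = 1 + r)
C = 6 (C = (1 + 5) + 0 = 6 + 0 = 6)
((5 + B)*C - 19)² = ((5 + 2)*6 - 19)² = (7*6 - 19)² = (42 - 19)² = 23² = 529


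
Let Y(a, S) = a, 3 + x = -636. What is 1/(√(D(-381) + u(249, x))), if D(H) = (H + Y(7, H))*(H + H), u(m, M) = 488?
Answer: √71369/142738 ≈ 0.0018716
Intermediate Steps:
x = -639 (x = -3 - 636 = -639)
D(H) = 2*H*(7 + H) (D(H) = (H + 7)*(H + H) = (7 + H)*(2*H) = 2*H*(7 + H))
1/(√(D(-381) + u(249, x))) = 1/(√(2*(-381)*(7 - 381) + 488)) = 1/(√(2*(-381)*(-374) + 488)) = 1/(√(284988 + 488)) = 1/(√285476) = 1/(2*√71369) = √71369/142738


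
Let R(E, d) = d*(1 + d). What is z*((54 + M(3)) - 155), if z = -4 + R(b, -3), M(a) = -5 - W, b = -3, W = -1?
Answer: -210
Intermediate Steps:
M(a) = -4 (M(a) = -5 - 1*(-1) = -5 + 1 = -4)
z = 2 (z = -4 - 3*(1 - 3) = -4 - 3*(-2) = -4 + 6 = 2)
z*((54 + M(3)) - 155) = 2*((54 - 4) - 155) = 2*(50 - 155) = 2*(-105) = -210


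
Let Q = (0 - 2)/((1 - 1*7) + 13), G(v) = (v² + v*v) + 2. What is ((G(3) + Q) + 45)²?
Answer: 205209/49 ≈ 4187.9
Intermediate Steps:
G(v) = 2 + 2*v² (G(v) = (v² + v²) + 2 = 2*v² + 2 = 2 + 2*v²)
Q = -2/7 (Q = -2/((1 - 7) + 13) = -2/(-6 + 13) = -2/7 ≈ -0.28571)
((G(3) + Q) + 45)² = (((2 + 2*3²) - 2/7) + 45)² = (((2 + 2*9) - 2/7) + 45)² = (((2 + 18) - 2/7) + 45)² = ((20 - 2/7) + 45)² = (138/7 + 45)² = (453/7)² = 205209/49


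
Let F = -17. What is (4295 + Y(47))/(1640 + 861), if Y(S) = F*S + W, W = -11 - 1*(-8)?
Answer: 3493/2501 ≈ 1.3966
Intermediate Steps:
W = -3 (W = -11 + 8 = -3)
Y(S) = -3 - 17*S (Y(S) = -17*S - 3 = -3 - 17*S)
(4295 + Y(47))/(1640 + 861) = (4295 + (-3 - 17*47))/(1640 + 861) = (4295 + (-3 - 799))/2501 = (4295 - 802)*(1/2501) = 3493*(1/2501) = 3493/2501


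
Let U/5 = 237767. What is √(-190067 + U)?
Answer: 4*√62423 ≈ 999.38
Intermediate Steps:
U = 1188835 (U = 5*237767 = 1188835)
√(-190067 + U) = √(-190067 + 1188835) = √998768 = 4*√62423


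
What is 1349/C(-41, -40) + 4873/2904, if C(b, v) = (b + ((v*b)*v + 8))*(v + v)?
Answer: 290798707/173271120 ≈ 1.6783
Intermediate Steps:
C(b, v) = 2*v*(8 + b + b*v²) (C(b, v) = (b + ((b*v)*v + 8))*(2*v) = (b + (b*v² + 8))*(2*v) = (b + (8 + b*v²))*(2*v) = (8 + b + b*v²)*(2*v) = 2*v*(8 + b + b*v²))
1349/C(-41, -40) + 4873/2904 = 1349/((2*(-40)*(8 - 41 - 41*(-40)²))) + 4873/2904 = 1349/((2*(-40)*(8 - 41 - 41*1600))) + 4873*(1/2904) = 1349/((2*(-40)*(8 - 41 - 65600))) + 443/264 = 1349/((2*(-40)*(-65633))) + 443/264 = 1349/5250640 + 443/264 = 290798707/173271120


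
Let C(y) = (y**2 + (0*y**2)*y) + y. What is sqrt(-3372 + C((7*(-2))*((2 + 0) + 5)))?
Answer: sqrt(6134) ≈ 78.320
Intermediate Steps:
C(y) = y + y**2 (C(y) = (y**2 + 0*y) + y = (y**2 + 0) + y = y**2 + y = y + y**2)
sqrt(-3372 + C((7*(-2))*((2 + 0) + 5))) = sqrt(-3372 + ((7*(-2))*((2 + 0) + 5))*(1 + (7*(-2))*((2 + 0) + 5))) = sqrt(-3372 + (-14*(2 + 5))*(1 - 14*(2 + 5))) = sqrt(-3372 + (-14*7)*(1 - 14*7)) = sqrt(-3372 - 98*(1 - 98)) = sqrt(-3372 - 98*(-97)) = sqrt(-3372 + 9506) = sqrt(6134)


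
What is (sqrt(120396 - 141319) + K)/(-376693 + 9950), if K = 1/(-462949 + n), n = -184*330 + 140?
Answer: 1/192000596047 - 7*I*sqrt(427)/366743 ≈ 5.2083e-12 - 0.00039441*I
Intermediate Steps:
n = -60580 (n = -60720 + 140 = -60580)
K = -1/523529 (K = 1/(-462949 - 60580) = 1/(-523529) = -1/523529 ≈ -1.9101e-6)
(sqrt(120396 - 141319) + K)/(-376693 + 9950) = (sqrt(120396 - 141319) - 1/523529)/(-376693 + 9950) = (sqrt(-20923) - 1/523529)/(-366743) = (7*I*sqrt(427) - 1/523529)*(-1/366743) = (-1/523529 + 7*I*sqrt(427))*(-1/366743) = 1/192000596047 - 7*I*sqrt(427)/366743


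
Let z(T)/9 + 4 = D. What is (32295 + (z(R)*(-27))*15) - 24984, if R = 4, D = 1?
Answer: 18246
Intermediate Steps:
z(T) = -27 (z(T) = -36 + 9*1 = -36 + 9 = -27)
(32295 + (z(R)*(-27))*15) - 24984 = (32295 - 27*(-27)*15) - 24984 = (32295 + 729*15) - 24984 = (32295 + 10935) - 24984 = 43230 - 24984 = 18246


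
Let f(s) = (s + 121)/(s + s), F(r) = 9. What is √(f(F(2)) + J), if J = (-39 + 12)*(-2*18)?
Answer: √8813/3 ≈ 31.293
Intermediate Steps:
J = 972 (J = -27*(-36) = 972)
f(s) = (121 + s)/(2*s) (f(s) = (121 + s)/((2*s)) = (121 + s)*(1/(2*s)) = (121 + s)/(2*s))
√(f(F(2)) + J) = √((½)*(121 + 9)/9 + 972) = √((½)*(⅑)*130 + 972) = √(65/9 + 972) = √(8813/9) = √8813/3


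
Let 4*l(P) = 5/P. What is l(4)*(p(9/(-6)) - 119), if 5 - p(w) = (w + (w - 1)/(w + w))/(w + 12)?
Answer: -17945/504 ≈ -35.605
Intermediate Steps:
l(P) = 5/(4*P) (l(P) = (5/P)/4 = 5/(4*P))
p(w) = 5 - (w + (-1 + w)/(2*w))/(12 + w) (p(w) = 5 - (w + (w - 1)/(w + w))/(w + 12) = 5 - (w + (-1 + w)/((2*w)))/(12 + w) = 5 - (w + (-1 + w)*(1/(2*w)))/(12 + w) = 5 - (w + (-1 + w)/(2*w))/(12 + w))
l(4)*(p(9/(-6)) - 119) = ((5/4)/4)*((1 + 8*(9/(-6))² + 119*(9/(-6)))/(2*((9/(-6)))*(12 + 9/(-6))) - 119) = ((5/4)*(¼))*((1 + 8*(9*(-⅙))² + 119*(9*(-⅙)))/(2*((9*(-⅙)))*(12 + 9*(-⅙))) - 119) = 5*((1 + 8*(-3/2)² + 119*(-3/2))/(2*(-3/2)*(12 - 3/2)) - 119)/16 = 5*((½)*(-⅔)*(1 + 8*(9/4) - 357/2)/(21/2) - 119)/16 = 5*((½)*(-⅔)*(2/21)*(1 + 18 - 357/2) - 119)/16 = 5*((½)*(-⅔)*(2/21)*(-319/2) - 119)/16 = 5*(319/63 - 119)/16 = (5/16)*(-7178/63) = -17945/504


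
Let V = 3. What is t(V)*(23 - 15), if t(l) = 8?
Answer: 64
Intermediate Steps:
t(V)*(23 - 15) = 8*(23 - 15) = 8*8 = 64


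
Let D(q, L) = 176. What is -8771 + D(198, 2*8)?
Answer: -8595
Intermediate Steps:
-8771 + D(198, 2*8) = -8771 + 176 = -8595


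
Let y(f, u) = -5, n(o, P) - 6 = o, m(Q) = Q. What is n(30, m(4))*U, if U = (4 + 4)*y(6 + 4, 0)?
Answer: -1440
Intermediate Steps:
n(o, P) = 6 + o
U = -40 (U = (4 + 4)*(-5) = 8*(-5) = -40)
n(30, m(4))*U = (6 + 30)*(-40) = 36*(-40) = -1440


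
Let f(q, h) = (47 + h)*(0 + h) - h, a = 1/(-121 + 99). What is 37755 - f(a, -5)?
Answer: 37960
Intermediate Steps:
a = -1/22 (a = 1/(-22) = -1/22 ≈ -0.045455)
f(q, h) = -h + h*(47 + h) (f(q, h) = (47 + h)*h - h = h*(47 + h) - h = -h + h*(47 + h))
37755 - f(a, -5) = 37755 - (-5)*(46 - 5) = 37755 - (-5)*41 = 37755 - 1*(-205) = 37755 + 205 = 37960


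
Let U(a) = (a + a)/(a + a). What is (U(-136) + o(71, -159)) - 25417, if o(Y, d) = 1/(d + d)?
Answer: -8082289/318 ≈ -25416.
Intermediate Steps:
U(a) = 1 (U(a) = (2*a)/((2*a)) = (2*a)*(1/(2*a)) = 1)
o(Y, d) = 1/(2*d)
(U(-136) + o(71, -159)) - 25417 = (1 + (1/2)/(-159)) - 25417 = (1 + (1/2)*(-1/159)) - 25417 = (1 - 1/318) - 25417 = 317/318 - 25417 = -8082289/318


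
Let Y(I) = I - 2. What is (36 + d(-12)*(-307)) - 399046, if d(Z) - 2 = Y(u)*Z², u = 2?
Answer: -399624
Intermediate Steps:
Y(I) = -2 + I
d(Z) = 2 (d(Z) = 2 + (-2 + 2)*Z² = 2 + 0*Z² = 2 + 0 = 2)
(36 + d(-12)*(-307)) - 399046 = (36 + 2*(-307)) - 399046 = (36 - 614) - 399046 = -578 - 399046 = -399624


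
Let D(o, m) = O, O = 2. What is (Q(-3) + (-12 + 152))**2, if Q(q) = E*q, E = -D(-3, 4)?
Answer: 21316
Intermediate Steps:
D(o, m) = 2
E = -2 (E = -1*2 = -2)
Q(q) = -2*q
(Q(-3) + (-12 + 152))**2 = (-2*(-3) + (-12 + 152))**2 = (6 + 140)**2 = 146**2 = 21316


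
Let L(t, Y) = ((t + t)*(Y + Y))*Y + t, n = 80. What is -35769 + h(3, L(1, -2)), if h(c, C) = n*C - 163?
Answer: -34572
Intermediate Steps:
L(t, Y) = t + 4*t*Y**2 (L(t, Y) = ((2*t)*(2*Y))*Y + t = (4*Y*t)*Y + t = 4*t*Y**2 + t = t + 4*t*Y**2)
h(c, C) = -163 + 80*C (h(c, C) = 80*C - 163 = -163 + 80*C)
-35769 + h(3, L(1, -2)) = -35769 + (-163 + 80*(1*(1 + 4*(-2)**2))) = -35769 + (-163 + 80*(1*(1 + 4*4))) = -35769 + (-163 + 80*(1*(1 + 16))) = -35769 + (-163 + 80*(1*17)) = -35769 + (-163 + 80*17) = -35769 + (-163 + 1360) = -35769 + 1197 = -34572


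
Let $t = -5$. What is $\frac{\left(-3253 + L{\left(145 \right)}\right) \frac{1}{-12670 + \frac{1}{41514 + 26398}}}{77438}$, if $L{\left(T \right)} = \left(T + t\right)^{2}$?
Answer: $- \frac{185026244}{11105190488347} \approx -1.6661 \cdot 10^{-5}$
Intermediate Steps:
$L{\left(T \right)} = \left(-5 + T\right)^{2}$ ($L{\left(T \right)} = \left(T - 5\right)^{2} = \left(-5 + T\right)^{2}$)
$\frac{\left(-3253 + L{\left(145 \right)}\right) \frac{1}{-12670 + \frac{1}{41514 + 26398}}}{77438} = \frac{\left(-3253 + \left(-5 + 145\right)^{2}\right) \frac{1}{-12670 + \frac{1}{41514 + 26398}}}{77438} = \frac{-3253 + 140^{2}}{-12670 + \frac{1}{67912}} \cdot \frac{1}{77438} = \frac{-3253 + 19600}{-12670 + \frac{1}{67912}} \cdot \frac{1}{77438} = \frac{16347}{- \frac{860445039}{67912}} \cdot \frac{1}{77438} = 16347 \left(- \frac{67912}{860445039}\right) \frac{1}{77438} = \left(- \frac{370052488}{286815013}\right) \frac{1}{77438} = - \frac{185026244}{11105190488347}$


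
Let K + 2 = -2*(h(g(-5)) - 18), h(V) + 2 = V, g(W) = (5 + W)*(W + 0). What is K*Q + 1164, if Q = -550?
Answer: -19736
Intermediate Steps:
g(W) = W*(5 + W) (g(W) = (5 + W)*W = W*(5 + W))
h(V) = -2 + V
K = 38 (K = -2 - 2*((-2 - 5*(5 - 5)) - 18) = -2 - 2*((-2 - 5*0) - 18) = -2 - 2*((-2 + 0) - 18) = -2 - 2*(-2 - 18) = -2 - 2*(-20) = -2 + 40 = 38)
K*Q + 1164 = 38*(-550) + 1164 = -20900 + 1164 = -19736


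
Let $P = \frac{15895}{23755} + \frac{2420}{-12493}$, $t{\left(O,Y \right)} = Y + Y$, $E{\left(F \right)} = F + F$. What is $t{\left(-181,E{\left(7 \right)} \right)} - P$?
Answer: $\frac{1633700977}{59354243} \approx 27.525$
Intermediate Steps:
$E{\left(F \right)} = 2 F$
$t{\left(O,Y \right)} = 2 Y$
$P = \frac{28217827}{59354243}$ ($P = 15895 \cdot \frac{1}{23755} + 2420 \left(- \frac{1}{12493}\right) = \frac{3179}{4751} - \frac{2420}{12493} = \frac{28217827}{59354243} \approx 0.47541$)
$t{\left(-181,E{\left(7 \right)} \right)} - P = 2 \cdot 2 \cdot 7 - \frac{28217827}{59354243} = 2 \cdot 14 - \frac{28217827}{59354243} = 28 - \frac{28217827}{59354243} = \frac{1633700977}{59354243}$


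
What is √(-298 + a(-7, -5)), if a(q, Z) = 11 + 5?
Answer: I*√282 ≈ 16.793*I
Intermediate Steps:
a(q, Z) = 16
√(-298 + a(-7, -5)) = √(-298 + 16) = √(-282) = I*√282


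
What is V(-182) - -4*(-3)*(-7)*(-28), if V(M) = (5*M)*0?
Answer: -2352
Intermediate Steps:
V(M) = 0
V(-182) - -4*(-3)*(-7)*(-28) = 0 - -4*(-3)*(-7)*(-28) = 0 - 12*(-7)*(-28) = 0 - (-84)*(-28) = 0 - 1*2352 = 0 - 2352 = -2352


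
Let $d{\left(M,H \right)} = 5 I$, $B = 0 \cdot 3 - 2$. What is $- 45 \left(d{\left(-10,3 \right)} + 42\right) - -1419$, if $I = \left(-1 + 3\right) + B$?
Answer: $-471$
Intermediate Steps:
$B = -2$ ($B = 0 - 2 = -2$)
$I = 0$ ($I = \left(-1 + 3\right) - 2 = 2 - 2 = 0$)
$d{\left(M,H \right)} = 0$ ($d{\left(M,H \right)} = 5 \cdot 0 = 0$)
$- 45 \left(d{\left(-10,3 \right)} + 42\right) - -1419 = - 45 \left(0 + 42\right) - -1419 = \left(-45\right) 42 + 1419 = -1890 + 1419 = -471$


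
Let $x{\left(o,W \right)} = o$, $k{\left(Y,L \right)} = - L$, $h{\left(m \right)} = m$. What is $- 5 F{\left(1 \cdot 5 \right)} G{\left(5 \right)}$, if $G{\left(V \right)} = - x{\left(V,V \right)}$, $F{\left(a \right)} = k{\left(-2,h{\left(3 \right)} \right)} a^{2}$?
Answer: $-1875$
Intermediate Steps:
$F{\left(a \right)} = - 3 a^{2}$ ($F{\left(a \right)} = \left(-1\right) 3 a^{2} = - 3 a^{2}$)
$G{\left(V \right)} = - V$
$- 5 F{\left(1 \cdot 5 \right)} G{\left(5 \right)} = - 5 \left(- 3 \left(1 \cdot 5\right)^{2}\right) \left(\left(-1\right) 5\right) = - 5 \left(- 3 \cdot 5^{2}\right) \left(-5\right) = - 5 \left(\left(-3\right) 25\right) \left(-5\right) = \left(-5\right) \left(-75\right) \left(-5\right) = 375 \left(-5\right) = -1875$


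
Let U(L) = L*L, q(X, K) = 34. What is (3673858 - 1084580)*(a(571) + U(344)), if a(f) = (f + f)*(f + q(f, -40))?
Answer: 2095362864388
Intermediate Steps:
U(L) = L²
a(f) = 2*f*(34 + f) (a(f) = (f + f)*(f + 34) = (2*f)*(34 + f) = 2*f*(34 + f))
(3673858 - 1084580)*(a(571) + U(344)) = (3673858 - 1084580)*(2*571*(34 + 571) + 344²) = 2589278*(2*571*605 + 118336) = 2589278*(690910 + 118336) = 2589278*809246 = 2095362864388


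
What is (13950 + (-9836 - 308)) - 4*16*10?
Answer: 3166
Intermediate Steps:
(13950 + (-9836 - 308)) - 4*16*10 = (13950 - 10144) - 64*10 = 3806 - 640 = 3166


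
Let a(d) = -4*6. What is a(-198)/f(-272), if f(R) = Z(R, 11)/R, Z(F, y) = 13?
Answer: 6528/13 ≈ 502.15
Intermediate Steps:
a(d) = -24
f(R) = 13/R
a(-198)/f(-272) = -24/(13/(-272)) = -24/(13*(-1/272)) = -24/(-13/272) = -24*(-272/13) = 6528/13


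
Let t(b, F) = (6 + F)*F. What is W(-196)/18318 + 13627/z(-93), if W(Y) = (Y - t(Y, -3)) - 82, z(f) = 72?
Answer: 41600003/219816 ≈ 189.25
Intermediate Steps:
t(b, F) = F*(6 + F)
W(Y) = -73 + Y (W(Y) = (Y - (-3)*(6 - 3)) - 82 = (Y - (-3)*3) - 82 = (Y - 1*(-9)) - 82 = (Y + 9) - 82 = (9 + Y) - 82 = -73 + Y)
W(-196)/18318 + 13627/z(-93) = (-73 - 196)/18318 + 13627/72 = -269*1/18318 + 13627*(1/72) = -269/18318 + 13627/72 = 41600003/219816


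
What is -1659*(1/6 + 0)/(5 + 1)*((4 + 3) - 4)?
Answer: -553/4 ≈ -138.25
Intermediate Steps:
-1659*(1/6 + 0)/(5 + 1)*((4 + 3) - 4) = -1659*(⅙ + 0)/6*(7 - 4) = -1659*(⅙)*(⅙)*3 = -553*3/12 = -1659*1/12 = -553/4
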